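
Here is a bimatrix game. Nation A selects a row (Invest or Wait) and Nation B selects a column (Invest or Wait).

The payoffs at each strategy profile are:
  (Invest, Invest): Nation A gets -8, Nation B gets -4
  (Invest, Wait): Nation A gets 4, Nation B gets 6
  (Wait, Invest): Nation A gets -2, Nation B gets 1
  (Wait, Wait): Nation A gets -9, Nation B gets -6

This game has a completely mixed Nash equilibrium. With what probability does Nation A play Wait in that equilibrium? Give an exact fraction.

10/17

Let p be the probability that Nation A plays Invest. In a completely mixed equilibrium, Nation B must be indifferent between Invest and Wait.
Nation B's expected payoff from Invest is −4p + (1−p); from Wait it is 6p − 6(1−p).
Setting these equal: −5p + 1 = 12p − 6, so p = 7/17.
Therefore Nation A plays Wait with probability 1 − 7/17 = 10/17.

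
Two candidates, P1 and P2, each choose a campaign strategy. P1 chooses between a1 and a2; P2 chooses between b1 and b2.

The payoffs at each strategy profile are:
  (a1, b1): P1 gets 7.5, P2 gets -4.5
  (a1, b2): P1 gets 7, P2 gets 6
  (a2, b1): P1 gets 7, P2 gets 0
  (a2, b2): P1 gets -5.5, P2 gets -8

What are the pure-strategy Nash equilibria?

(a1, b2)

(a1, b1): P2 prefers b2 (6 > -4.5) — not an equilibrium.
(a1, b2): P1 gets 7 ≥ -5.5 from a2, and P2 gets 6 ≥ -4.5 from b1 — Nash equilibrium.
(a2, b1): P1 prefers a1 (7.5 > 7) — not an equilibrium.
(a2, b2): P1 prefers a1 (7 > -5.5); P2 prefers b1 (0 > -8) — not an equilibrium.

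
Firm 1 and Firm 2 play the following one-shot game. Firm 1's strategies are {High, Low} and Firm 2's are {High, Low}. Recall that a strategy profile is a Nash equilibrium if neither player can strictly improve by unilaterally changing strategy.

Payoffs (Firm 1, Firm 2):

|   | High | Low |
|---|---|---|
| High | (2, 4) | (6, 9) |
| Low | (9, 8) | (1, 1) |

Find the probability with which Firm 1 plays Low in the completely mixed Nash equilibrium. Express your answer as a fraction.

Let x be the probability that Firm 1 plays High. In a completely mixed equilibrium, Firm 2 must be indifferent between High and Low.
Firm 2's expected payoff from High is 4x + 8(1−x); from Low it is 9x + (1−x).
Setting these equal: −4x + 8 = 8x + 1, so x = 7/12.
Therefore Firm 1 plays Low with probability 1 − 7/12 = 5/12.

5/12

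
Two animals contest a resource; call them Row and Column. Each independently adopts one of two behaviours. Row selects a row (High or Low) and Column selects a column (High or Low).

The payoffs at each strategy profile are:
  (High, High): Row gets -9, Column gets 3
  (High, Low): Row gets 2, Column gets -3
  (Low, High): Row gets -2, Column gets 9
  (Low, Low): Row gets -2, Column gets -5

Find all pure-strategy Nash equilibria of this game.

(High, High): Row prefers Low (-2 > -9) — not an equilibrium.
(High, Low): Column prefers High (3 > -3) — not an equilibrium.
(Low, High): Row gets -2 ≥ -9 from High, and Column gets 9 ≥ -5 from Low — Nash equilibrium.
(Low, Low): Row prefers High (2 > -2); Column prefers High (9 > -5) — not an equilibrium.

(Low, High)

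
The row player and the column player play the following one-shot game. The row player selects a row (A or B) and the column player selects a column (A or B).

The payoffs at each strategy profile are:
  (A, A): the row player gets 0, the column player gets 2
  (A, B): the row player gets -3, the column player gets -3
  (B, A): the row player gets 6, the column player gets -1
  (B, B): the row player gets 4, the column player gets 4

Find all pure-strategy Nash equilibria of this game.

(B, B)

(A, A): the row player prefers B (6 > 0) — not an equilibrium.
(A, B): the row player prefers B (4 > -3); the column player prefers A (2 > -3) — not an equilibrium.
(B, A): the column player prefers B (4 > -1) — not an equilibrium.
(B, B): the row player gets 4 ≥ -3 from A, and the column player gets 4 ≥ -1 from A — Nash equilibrium.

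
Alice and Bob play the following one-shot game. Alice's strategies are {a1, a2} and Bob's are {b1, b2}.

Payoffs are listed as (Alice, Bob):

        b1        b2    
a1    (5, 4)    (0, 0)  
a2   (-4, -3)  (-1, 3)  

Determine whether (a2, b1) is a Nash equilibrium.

No

At (a2, b1), Alice earns -4; switching to a1 would give 5, so Alice would deviate.
Bob earns -3; switching to b2 would give 3, so Bob would deviate.
Since at least one player can profitably deviate, this is not a Nash equilibrium.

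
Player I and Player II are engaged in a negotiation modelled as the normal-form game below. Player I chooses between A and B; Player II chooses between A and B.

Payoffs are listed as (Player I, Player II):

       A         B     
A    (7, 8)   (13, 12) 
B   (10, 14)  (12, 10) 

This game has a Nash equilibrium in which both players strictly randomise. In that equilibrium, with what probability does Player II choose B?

Let c be the probability that Player II plays A. In a completely mixed equilibrium, Player I must be indifferent between A and B.
Player I's expected payoff from A is 7c + 13(1−c); from B it is 10c + 12(1−c).
Setting these equal: −6c + 13 = −2c + 12, so c = 1/4.
Therefore Player II plays B with probability 1 − 1/4 = 3/4.

3/4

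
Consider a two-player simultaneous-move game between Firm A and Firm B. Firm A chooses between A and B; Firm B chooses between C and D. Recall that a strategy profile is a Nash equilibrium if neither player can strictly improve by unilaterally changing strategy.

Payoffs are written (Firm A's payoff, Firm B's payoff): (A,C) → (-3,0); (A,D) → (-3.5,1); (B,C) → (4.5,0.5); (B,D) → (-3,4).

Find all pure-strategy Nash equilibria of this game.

(A, C): Firm A prefers B (4.5 > -3); Firm B prefers D (1 > 0) — not an equilibrium.
(A, D): Firm A prefers B (-3 > -3.5) — not an equilibrium.
(B, C): Firm B prefers D (4 > 0.5) — not an equilibrium.
(B, D): Firm A gets -3 ≥ -3.5 from A, and Firm B gets 4 ≥ 0.5 from C — Nash equilibrium.

(B, D)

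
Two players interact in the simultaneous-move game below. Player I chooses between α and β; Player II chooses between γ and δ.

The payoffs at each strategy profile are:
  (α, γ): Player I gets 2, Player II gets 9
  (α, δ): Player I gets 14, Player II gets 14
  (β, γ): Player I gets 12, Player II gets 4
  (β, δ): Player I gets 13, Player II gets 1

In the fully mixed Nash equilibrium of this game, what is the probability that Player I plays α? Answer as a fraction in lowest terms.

3/8

Let p be the probability that Player I plays α. In a completely mixed equilibrium, Player II must be indifferent between γ and δ.
Player II's expected payoff from γ is 9p + 4(1−p); from δ it is 14p + (1−p).
Setting these equal: 5p + 4 = 13p + 1, so p = 3/8.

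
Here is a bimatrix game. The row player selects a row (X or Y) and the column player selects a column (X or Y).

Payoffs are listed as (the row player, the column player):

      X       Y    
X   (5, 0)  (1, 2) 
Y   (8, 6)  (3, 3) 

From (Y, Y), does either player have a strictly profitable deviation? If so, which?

The column player

The row player at (Y, Y) earns 3; deviating to X yields 1 — not better.
The column player earns 3; deviating to X yields 6 — a strict improvement.
Only the column player has a strictly profitable deviation.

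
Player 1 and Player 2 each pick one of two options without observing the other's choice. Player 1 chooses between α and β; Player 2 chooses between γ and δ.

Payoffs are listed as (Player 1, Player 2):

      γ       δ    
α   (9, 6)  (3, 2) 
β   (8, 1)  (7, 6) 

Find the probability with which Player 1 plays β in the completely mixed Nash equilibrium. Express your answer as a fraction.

Let x be the probability that Player 1 plays α. In a completely mixed equilibrium, Player 2 must be indifferent between γ and δ.
Player 2's expected payoff from γ is 6x + (1−x); from δ it is 2x + 6(1−x).
Setting these equal: 5x + 1 = −4x + 6, so x = 5/9.
Therefore Player 1 plays β with probability 1 − 5/9 = 4/9.

4/9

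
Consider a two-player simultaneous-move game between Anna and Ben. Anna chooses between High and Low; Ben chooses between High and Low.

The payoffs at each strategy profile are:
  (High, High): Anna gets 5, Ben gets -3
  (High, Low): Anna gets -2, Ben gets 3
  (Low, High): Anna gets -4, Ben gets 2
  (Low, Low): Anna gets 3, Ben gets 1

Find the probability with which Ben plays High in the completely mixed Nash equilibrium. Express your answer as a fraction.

Let q be the probability that Ben plays High. In a completely mixed equilibrium, Anna must be indifferent between High and Low.
Anna's expected payoff from High is 5q − 2(1−q); from Low it is −4q + 3(1−q).
Setting these equal: 7q − 2 = −7q + 3, so q = 5/14.

5/14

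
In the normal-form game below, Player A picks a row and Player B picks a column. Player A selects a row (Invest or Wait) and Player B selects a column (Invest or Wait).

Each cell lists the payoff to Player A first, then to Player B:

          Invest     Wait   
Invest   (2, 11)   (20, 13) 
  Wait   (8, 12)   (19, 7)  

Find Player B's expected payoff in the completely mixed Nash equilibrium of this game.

First find x, the probability Player A plays Invest, from Player B's indifference between Invest and Wait: 11x + 12(1−x) = 13x + 7(1−x), giving x = 5/7.
Since Player B is indifferent in equilibrium, Player B's expected payoff equals the payoff from either column against (5/7, 2/7). Using Invest: 11(5/7) + 12(2/7) = 79/7.

79/7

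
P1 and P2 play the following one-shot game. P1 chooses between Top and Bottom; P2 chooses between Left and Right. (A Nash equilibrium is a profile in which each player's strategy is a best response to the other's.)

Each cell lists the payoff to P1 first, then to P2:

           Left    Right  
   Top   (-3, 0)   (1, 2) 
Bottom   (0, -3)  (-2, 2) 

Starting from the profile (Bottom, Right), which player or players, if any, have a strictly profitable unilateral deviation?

P1 at (Bottom, Right) earns -2; deviating to Top yields 1 — a strict improvement.
P2 earns 2; deviating to Left yields -3 — not better.
Only P1 has a strictly profitable deviation.

P1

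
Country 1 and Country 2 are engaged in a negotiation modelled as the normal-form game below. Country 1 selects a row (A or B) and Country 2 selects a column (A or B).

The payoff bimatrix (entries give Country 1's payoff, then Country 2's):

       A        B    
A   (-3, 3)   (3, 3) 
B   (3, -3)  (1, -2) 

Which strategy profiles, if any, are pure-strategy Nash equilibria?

(A, A): Country 1 prefers B (3 > -3) — not an equilibrium.
(A, B): Country 1 gets 3 ≥ 1 from B, and Country 2 gets 3 ≥ 3 from A — Nash equilibrium.
(B, A): Country 2 prefers B (-2 > -3) — not an equilibrium.
(B, B): Country 1 prefers A (3 > 1) — not an equilibrium.

(A, B)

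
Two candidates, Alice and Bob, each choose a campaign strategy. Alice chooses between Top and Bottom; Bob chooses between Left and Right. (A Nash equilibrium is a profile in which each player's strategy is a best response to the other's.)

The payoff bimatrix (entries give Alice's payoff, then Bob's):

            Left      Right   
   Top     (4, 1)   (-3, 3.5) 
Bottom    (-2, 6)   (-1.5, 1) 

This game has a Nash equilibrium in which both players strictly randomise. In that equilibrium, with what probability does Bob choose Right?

4/5

Let y be the probability that Bob plays Left. In a completely mixed equilibrium, Alice must be indifferent between Top and Bottom.
Alice's expected payoff from Top is 4y − 3(1−y); from Bottom it is −2y − 1.5(1−y).
Setting these equal: 7y − 3 = −0.5y − 1.5, so y = 1/5.
Therefore Bob plays Right with probability 1 − 1/5 = 4/5.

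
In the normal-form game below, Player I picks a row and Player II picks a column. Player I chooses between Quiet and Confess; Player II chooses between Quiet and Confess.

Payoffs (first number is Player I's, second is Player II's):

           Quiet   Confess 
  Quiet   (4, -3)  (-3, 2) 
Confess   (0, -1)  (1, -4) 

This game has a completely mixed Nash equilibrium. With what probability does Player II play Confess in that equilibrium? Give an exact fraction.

Let c be the probability that Player II plays Quiet. In a completely mixed equilibrium, Player I must be indifferent between Quiet and Confess.
Player I's expected payoff from Quiet is 4c − 3(1−c); from Confess it is (1−c).
Setting these equal: 7c − 3 = −c + 1, so c = 1/2.
Therefore Player II plays Confess with probability 1 − 1/2 = 1/2.

1/2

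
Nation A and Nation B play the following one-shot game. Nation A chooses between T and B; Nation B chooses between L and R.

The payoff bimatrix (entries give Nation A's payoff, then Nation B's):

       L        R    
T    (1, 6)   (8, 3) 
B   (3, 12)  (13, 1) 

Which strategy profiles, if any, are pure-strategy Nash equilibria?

(T, L): Nation A prefers B (3 > 1) — not an equilibrium.
(T, R): Nation A prefers B (13 > 8); Nation B prefers L (6 > 3) — not an equilibrium.
(B, L): Nation A gets 3 ≥ 1 from T, and Nation B gets 12 ≥ 1 from R — Nash equilibrium.
(B, R): Nation B prefers L (12 > 1) — not an equilibrium.

(B, L)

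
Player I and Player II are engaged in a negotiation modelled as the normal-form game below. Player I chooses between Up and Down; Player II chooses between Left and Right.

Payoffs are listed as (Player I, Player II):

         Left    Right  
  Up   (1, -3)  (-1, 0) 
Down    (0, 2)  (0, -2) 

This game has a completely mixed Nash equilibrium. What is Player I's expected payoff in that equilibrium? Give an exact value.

First find y, the probability Player II plays Left, from Player I's indifference between Up and Down: y − (1−y) = 0, giving y = 1/2.
Since Player I is indifferent in equilibrium, Player I's expected payoff equals the payoff from either row against (1/2, 1/2). Using Up: (1/2) − (1/2) = 0.

0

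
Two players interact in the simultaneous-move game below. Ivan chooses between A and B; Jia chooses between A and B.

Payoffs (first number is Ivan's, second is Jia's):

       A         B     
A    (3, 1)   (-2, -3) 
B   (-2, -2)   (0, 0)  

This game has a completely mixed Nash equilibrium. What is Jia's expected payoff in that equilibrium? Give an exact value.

First find x, the probability Ivan plays A, from Jia's indifference between A and B: x − 2(1−x) = −3x, giving x = 1/3.
Since Jia is indifferent in equilibrium, Jia's expected payoff equals the payoff from either column against (1/3, 2/3). Using A: (1/3) − 2(2/3) = -1.

-1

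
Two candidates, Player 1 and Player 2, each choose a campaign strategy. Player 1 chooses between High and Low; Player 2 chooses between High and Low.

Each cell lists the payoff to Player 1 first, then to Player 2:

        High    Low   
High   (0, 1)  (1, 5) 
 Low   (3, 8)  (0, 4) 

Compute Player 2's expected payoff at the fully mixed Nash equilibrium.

9/2

First find x, the probability Player 1 plays High, from Player 2's indifference between High and Low: x + 8(1−x) = 5x + 4(1−x), giving x = 1/2.
Since Player 2 is indifferent in equilibrium, Player 2's expected payoff equals the payoff from either column against (1/2, 1/2). Using High: (1/2) + 8(1/2) = 9/2.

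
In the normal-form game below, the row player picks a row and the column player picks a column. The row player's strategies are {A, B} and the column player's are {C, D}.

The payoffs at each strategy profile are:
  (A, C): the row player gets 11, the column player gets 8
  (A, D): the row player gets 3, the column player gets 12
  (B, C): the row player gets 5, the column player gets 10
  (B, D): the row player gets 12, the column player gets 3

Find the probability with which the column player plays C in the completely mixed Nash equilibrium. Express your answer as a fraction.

Let y be the probability that the column player plays C. In a completely mixed equilibrium, the row player must be indifferent between A and B.
The row player's expected payoff from A is 11y + 3(1−y); from B it is 5y + 12(1−y).
Setting these equal: 8y + 3 = −7y + 12, so y = 3/5.

3/5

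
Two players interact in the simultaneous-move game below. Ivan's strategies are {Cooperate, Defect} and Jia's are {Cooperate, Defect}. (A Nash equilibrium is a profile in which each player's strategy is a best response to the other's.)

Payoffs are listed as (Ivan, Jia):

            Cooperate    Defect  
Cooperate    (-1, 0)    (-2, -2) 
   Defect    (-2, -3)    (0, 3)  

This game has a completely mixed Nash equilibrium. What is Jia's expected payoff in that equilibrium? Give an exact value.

First find p, the probability Ivan plays Cooperate, from Jia's indifference between Cooperate and Defect: −3(1−p) = −2p + 3(1−p), giving p = 3/4.
Since Jia is indifferent in equilibrium, Jia's expected payoff equals the payoff from either column against (3/4, 1/4). Using Cooperate: −3(1/4) = -3/4.

-3/4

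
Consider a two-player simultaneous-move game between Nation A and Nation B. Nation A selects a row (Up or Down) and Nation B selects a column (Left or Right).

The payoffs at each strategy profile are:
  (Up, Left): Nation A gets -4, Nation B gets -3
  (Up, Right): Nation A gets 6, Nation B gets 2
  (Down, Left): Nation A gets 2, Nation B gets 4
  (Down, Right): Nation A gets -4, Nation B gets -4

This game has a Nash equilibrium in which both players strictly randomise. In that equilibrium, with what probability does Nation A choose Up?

Let p be the probability that Nation A plays Up. In a completely mixed equilibrium, Nation B must be indifferent between Left and Right.
Nation B's expected payoff from Left is −3p + 4(1−p); from Right it is 2p − 4(1−p).
Setting these equal: −7p + 4 = 6p − 4, so p = 8/13.

8/13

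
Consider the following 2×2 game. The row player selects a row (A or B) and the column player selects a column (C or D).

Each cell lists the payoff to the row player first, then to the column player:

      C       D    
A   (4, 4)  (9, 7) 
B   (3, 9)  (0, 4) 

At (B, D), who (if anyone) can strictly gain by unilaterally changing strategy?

Both

The row player at (B, D) earns 0; deviating to A yields 9 — a strict improvement.
The column player earns 4; deviating to C yields 9 — a strict improvement.
Both the row player and the column player have strictly profitable deviations.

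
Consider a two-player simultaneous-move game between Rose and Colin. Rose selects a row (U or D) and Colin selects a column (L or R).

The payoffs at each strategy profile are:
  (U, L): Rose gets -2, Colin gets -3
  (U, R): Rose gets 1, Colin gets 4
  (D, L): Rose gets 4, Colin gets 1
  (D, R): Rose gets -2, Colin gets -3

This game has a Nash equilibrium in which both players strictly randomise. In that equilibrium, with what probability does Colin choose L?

1/3

Let q be the probability that Colin plays L. In a completely mixed equilibrium, Rose must be indifferent between U and D.
Rose's expected payoff from U is −2q + (1−q); from D it is 4q − 2(1−q).
Setting these equal: −3q + 1 = 6q − 2, so q = 1/3.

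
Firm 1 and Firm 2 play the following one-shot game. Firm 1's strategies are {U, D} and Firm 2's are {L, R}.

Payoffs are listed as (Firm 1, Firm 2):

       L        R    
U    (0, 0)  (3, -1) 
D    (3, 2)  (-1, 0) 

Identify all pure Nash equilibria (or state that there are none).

(D, L)

(U, L): Firm 1 prefers D (3 > 0) — not an equilibrium.
(U, R): Firm 2 prefers L (0 > -1) — not an equilibrium.
(D, L): Firm 1 gets 3 ≥ 0 from U, and Firm 2 gets 2 ≥ 0 from R — Nash equilibrium.
(D, R): Firm 1 prefers U (3 > -1); Firm 2 prefers L (2 > 0) — not an equilibrium.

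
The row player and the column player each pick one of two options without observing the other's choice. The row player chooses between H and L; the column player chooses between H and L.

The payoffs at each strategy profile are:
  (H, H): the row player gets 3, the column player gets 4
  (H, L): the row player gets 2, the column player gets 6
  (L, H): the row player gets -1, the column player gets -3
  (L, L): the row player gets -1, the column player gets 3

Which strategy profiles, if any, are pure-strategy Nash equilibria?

(H, H): the column player prefers L (6 > 4) — not an equilibrium.
(H, L): the row player gets 2 ≥ -1 from L, and the column player gets 6 ≥ 4 from H — Nash equilibrium.
(L, H): the row player prefers H (3 > -1); the column player prefers L (3 > -3) — not an equilibrium.
(L, L): the row player prefers H (2 > -1) — not an equilibrium.

(H, L)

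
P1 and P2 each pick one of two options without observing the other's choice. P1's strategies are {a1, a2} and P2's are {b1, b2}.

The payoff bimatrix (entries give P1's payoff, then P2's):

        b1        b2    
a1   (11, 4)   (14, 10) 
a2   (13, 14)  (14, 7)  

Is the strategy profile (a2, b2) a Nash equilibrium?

At (a2, b2), P1 earns 14; switching to a1 would give 14, so P1 has no profitable deviation.
P2 earns 7; switching to b1 would give 14, so P2 would deviate.
Since at least one player can profitably deviate, this is not a Nash equilibrium.

No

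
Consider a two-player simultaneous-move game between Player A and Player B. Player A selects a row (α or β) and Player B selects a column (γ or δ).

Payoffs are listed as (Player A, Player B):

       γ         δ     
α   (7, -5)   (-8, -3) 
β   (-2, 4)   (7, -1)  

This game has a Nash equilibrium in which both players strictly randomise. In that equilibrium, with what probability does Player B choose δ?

3/8

Let q be the probability that Player B plays γ. In a completely mixed equilibrium, Player A must be indifferent between α and β.
Player A's expected payoff from α is 7q − 8(1−q); from β it is −2q + 7(1−q).
Setting these equal: 15q − 8 = −9q + 7, so q = 5/8.
Therefore Player B plays δ with probability 1 − 5/8 = 3/8.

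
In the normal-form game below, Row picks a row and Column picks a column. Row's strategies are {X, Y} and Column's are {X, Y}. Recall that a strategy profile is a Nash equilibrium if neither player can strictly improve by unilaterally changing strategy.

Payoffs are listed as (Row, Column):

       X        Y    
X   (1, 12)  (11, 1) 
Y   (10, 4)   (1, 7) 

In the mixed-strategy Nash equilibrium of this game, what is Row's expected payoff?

First find q, the probability Column plays X, from Row's indifference between X and Y: q + 11(1−q) = 10q + (1−q), giving q = 10/19.
Since Row is indifferent in equilibrium, Row's expected payoff equals the payoff from either row against (10/19, 9/19). Using X: (10/19) + 11(9/19) = 109/19.

109/19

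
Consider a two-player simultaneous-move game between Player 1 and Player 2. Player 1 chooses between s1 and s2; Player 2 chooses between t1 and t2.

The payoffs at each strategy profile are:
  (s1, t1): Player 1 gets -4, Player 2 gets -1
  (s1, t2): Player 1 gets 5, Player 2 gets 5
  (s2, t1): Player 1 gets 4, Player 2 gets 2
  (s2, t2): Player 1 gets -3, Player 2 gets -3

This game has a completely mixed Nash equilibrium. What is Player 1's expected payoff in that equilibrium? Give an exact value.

1/2

First find y, the probability Player 2 plays t1, from Player 1's indifference between s1 and s2: −4y + 5(1−y) = 4y − 3(1−y), giving y = 1/2.
Since Player 1 is indifferent in equilibrium, Player 1's expected payoff equals the payoff from either row against (1/2, 1/2). Using s1: −4(1/2) + 5(1/2) = 1/2.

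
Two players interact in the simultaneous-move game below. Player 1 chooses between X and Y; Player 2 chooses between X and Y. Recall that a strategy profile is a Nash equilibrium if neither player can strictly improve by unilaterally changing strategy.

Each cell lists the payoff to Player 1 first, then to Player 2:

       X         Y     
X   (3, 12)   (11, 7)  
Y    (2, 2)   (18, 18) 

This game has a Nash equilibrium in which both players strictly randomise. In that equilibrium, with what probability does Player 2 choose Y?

Let c be the probability that Player 2 plays X. In a completely mixed equilibrium, Player 1 must be indifferent between X and Y.
Player 1's expected payoff from X is 3c + 11(1−c); from Y it is 2c + 18(1−c).
Setting these equal: −8c + 11 = −16c + 18, so c = 7/8.
Therefore Player 2 plays Y with probability 1 − 7/8 = 1/8.

1/8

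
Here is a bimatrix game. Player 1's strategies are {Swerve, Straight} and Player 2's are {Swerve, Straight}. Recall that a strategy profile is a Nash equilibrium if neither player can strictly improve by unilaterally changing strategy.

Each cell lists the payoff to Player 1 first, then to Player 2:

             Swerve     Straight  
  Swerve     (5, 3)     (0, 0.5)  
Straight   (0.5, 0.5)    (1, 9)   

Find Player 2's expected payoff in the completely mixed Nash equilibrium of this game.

107/44

First find p, the probability Player 1 plays Swerve, from Player 2's indifference between Swerve and Straight: 3p + 0.5(1−p) = 0.5p + 9(1−p), giving p = 17/22.
Since Player 2 is indifferent in equilibrium, Player 2's expected payoff equals the payoff from either column against (17/22, 5/22). Using Swerve: 3(17/22) + 0.5(5/22) = 107/44.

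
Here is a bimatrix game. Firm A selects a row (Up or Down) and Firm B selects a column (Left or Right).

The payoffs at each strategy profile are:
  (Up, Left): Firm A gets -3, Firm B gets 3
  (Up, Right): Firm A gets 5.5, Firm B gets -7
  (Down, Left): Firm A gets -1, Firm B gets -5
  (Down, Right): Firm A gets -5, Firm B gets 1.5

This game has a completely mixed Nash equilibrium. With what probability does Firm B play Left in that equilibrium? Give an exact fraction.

21/25

Let y be the probability that Firm B plays Left. In a completely mixed equilibrium, Firm A must be indifferent between Up and Down.
Firm A's expected payoff from Up is −3y + 5.5(1−y); from Down it is −y − 5(1−y).
Setting these equal: −8.5y + 5.5 = 4y − 5, so y = 21/25.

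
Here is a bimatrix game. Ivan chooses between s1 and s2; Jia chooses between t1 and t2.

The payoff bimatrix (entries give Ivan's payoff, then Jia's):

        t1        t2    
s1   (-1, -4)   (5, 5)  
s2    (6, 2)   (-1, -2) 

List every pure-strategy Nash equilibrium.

(s1, t2) and (s2, t1)

(s1, t1): Ivan prefers s2 (6 > -1); Jia prefers t2 (5 > -4) — not an equilibrium.
(s1, t2): Ivan gets 5 ≥ -1 from s2, and Jia gets 5 ≥ -4 from t1 — Nash equilibrium.
(s2, t1): Ivan gets 6 ≥ -1 from s1, and Jia gets 2 ≥ -2 from t2 — Nash equilibrium.
(s2, t2): Ivan prefers s1 (5 > -1); Jia prefers t1 (2 > -2) — not an equilibrium.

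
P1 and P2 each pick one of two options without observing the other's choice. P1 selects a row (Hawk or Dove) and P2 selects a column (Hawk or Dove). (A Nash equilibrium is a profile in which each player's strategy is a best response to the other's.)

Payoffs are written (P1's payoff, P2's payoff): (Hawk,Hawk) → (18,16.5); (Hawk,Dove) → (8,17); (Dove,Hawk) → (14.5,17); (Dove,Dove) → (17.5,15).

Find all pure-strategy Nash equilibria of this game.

none

(Hawk, Hawk): P2 prefers Dove (17 > 16.5) — not an equilibrium.
(Hawk, Dove): P1 prefers Dove (17.5 > 8) — not an equilibrium.
(Dove, Hawk): P1 prefers Hawk (18 > 14.5) — not an equilibrium.
(Dove, Dove): P2 prefers Hawk (17 > 15) — not an equilibrium.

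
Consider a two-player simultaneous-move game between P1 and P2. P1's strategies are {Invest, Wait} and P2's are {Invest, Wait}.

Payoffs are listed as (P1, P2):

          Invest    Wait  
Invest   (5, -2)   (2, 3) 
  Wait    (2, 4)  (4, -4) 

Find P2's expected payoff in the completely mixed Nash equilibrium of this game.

First find x, the probability P1 plays Invest, from P2's indifference between Invest and Wait: −2x + 4(1−x) = 3x − 4(1−x), giving x = 8/13.
Since P2 is indifferent in equilibrium, P2's expected payoff equals the payoff from either column against (8/13, 5/13). Using Invest: −2(8/13) + 4(5/13) = 4/13.

4/13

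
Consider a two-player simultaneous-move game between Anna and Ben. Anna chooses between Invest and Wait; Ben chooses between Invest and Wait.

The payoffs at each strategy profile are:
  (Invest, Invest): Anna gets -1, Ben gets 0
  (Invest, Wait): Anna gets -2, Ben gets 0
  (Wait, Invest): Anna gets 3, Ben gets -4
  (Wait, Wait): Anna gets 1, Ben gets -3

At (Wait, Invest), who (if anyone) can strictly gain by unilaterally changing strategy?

Anna at (Wait, Invest) earns 3; deviating to Invest yields -1 — not better.
Ben earns -4; deviating to Wait yields -3 — a strict improvement.
Only Ben has a strictly profitable deviation.

Ben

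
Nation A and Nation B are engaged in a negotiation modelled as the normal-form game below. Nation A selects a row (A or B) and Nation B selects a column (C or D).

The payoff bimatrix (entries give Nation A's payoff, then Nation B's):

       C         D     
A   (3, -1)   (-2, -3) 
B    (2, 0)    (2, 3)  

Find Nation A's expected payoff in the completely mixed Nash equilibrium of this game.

2

First find q, the probability Nation B plays C, from Nation A's indifference between A and B: 3q − 2(1−q) = 2q + 2(1−q), giving q = 4/5.
Since Nation A is indifferent in equilibrium, Nation A's expected payoff equals the payoff from either row against (4/5, 1/5). Using A: 3(4/5) − 2(1/5) = 2.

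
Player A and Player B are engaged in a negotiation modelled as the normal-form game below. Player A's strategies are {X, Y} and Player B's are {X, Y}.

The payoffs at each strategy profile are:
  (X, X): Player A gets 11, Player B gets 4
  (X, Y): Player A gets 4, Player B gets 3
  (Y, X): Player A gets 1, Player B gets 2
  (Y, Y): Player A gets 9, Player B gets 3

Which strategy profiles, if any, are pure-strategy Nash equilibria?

(X, X): Player A gets 11 ≥ 1 from Y, and Player B gets 4 ≥ 3 from Y — Nash equilibrium.
(X, Y): Player A prefers Y (9 > 4); Player B prefers X (4 > 3) — not an equilibrium.
(Y, X): Player A prefers X (11 > 1); Player B prefers Y (3 > 2) — not an equilibrium.
(Y, Y): Player A gets 9 ≥ 4 from X, and Player B gets 3 ≥ 2 from X — Nash equilibrium.

(X, X) and (Y, Y)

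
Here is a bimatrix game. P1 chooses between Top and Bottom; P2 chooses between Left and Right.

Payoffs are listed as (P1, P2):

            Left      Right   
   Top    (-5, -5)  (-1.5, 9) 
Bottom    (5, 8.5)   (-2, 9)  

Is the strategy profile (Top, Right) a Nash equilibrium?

At (Top, Right), P1 earns -1.5; switching to Bottom would give -2, so P1 has no profitable deviation.
P2 earns 9; switching to Left would give -5, so P2 has no profitable deviation.
Neither player can gain by a unilateral deviation, so this profile is a Nash equilibrium.

Yes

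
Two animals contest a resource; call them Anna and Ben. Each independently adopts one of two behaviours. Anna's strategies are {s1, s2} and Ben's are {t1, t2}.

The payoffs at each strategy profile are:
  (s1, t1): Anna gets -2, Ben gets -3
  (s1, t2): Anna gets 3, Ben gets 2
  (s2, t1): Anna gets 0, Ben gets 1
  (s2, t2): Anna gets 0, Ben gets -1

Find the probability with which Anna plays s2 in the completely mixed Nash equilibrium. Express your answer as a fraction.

Let r be the probability that Anna plays s1. In a completely mixed equilibrium, Ben must be indifferent between t1 and t2.
Ben's expected payoff from t1 is −3r + (1−r); from t2 it is 2r − (1−r).
Setting these equal: −4r + 1 = 3r − 1, so r = 2/7.
Therefore Anna plays s2 with probability 1 − 2/7 = 5/7.

5/7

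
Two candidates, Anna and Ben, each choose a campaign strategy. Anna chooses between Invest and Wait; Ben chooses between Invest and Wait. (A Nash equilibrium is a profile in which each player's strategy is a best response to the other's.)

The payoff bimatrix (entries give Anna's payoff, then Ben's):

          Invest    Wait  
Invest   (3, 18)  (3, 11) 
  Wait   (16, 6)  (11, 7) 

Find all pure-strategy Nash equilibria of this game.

(Invest, Invest): Anna prefers Wait (16 > 3) — not an equilibrium.
(Invest, Wait): Anna prefers Wait (11 > 3); Ben prefers Invest (18 > 11) — not an equilibrium.
(Wait, Invest): Ben prefers Wait (7 > 6) — not an equilibrium.
(Wait, Wait): Anna gets 11 ≥ 3 from Invest, and Ben gets 7 ≥ 6 from Invest — Nash equilibrium.

(Wait, Wait)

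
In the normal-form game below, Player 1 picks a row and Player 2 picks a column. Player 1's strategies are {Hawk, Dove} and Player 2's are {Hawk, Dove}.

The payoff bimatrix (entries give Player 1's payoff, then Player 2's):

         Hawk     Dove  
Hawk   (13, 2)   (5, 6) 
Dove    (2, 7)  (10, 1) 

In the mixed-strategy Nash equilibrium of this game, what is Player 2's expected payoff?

First find x, the probability Player 1 plays Hawk, from Player 2's indifference between Hawk and Dove: 2x + 7(1−x) = 6x + (1−x), giving x = 3/5.
Since Player 2 is indifferent in equilibrium, Player 2's expected payoff equals the payoff from either column against (3/5, 2/5). Using Hawk: 2(3/5) + 7(2/5) = 4.

4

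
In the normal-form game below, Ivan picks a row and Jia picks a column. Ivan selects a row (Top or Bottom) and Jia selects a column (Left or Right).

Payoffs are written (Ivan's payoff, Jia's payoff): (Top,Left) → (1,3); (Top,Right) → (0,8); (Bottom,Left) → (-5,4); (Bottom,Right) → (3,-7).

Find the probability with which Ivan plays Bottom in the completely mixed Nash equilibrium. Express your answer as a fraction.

5/16

Let x be the probability that Ivan plays Top. In a completely mixed equilibrium, Jia must be indifferent between Left and Right.
Jia's expected payoff from Left is 3x + 4(1−x); from Right it is 8x − 7(1−x).
Setting these equal: −x + 4 = 15x − 7, so x = 11/16.
Therefore Ivan plays Bottom with probability 1 − 11/16 = 5/16.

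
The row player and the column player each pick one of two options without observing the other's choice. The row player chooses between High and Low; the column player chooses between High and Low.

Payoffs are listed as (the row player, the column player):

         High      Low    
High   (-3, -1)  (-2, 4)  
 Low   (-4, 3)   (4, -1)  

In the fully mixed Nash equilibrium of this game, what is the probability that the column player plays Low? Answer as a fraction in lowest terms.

Let c be the probability that the column player plays High. In a completely mixed equilibrium, the row player must be indifferent between High and Low.
The row player's expected payoff from High is −3c − 2(1−c); from Low it is −4c + 4(1−c).
Setting these equal: −c − 2 = −8c + 4, so c = 6/7.
Therefore the column player plays Low with probability 1 − 6/7 = 1/7.

1/7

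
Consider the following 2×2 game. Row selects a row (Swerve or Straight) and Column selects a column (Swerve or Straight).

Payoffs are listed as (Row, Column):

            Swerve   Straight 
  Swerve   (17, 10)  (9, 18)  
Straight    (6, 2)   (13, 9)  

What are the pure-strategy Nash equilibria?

(Swerve, Swerve): Column prefers Straight (18 > 10) — not an equilibrium.
(Swerve, Straight): Row prefers Straight (13 > 9) — not an equilibrium.
(Straight, Swerve): Row prefers Swerve (17 > 6); Column prefers Straight (9 > 2) — not an equilibrium.
(Straight, Straight): Row gets 13 ≥ 9 from Swerve, and Column gets 9 ≥ 2 from Swerve — Nash equilibrium.

(Straight, Straight)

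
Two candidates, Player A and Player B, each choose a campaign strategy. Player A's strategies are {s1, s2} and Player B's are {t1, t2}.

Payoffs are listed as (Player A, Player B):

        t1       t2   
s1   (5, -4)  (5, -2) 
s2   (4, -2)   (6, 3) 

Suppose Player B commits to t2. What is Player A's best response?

s2

Against t2, Player A earns 5 from s1 and 6 from s2.
So s2 is the best response.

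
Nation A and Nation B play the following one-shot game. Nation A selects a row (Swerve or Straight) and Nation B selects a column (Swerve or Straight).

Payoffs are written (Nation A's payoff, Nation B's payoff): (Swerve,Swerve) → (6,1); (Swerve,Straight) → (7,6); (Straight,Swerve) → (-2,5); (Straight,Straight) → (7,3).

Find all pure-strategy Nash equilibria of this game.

(Swerve, Swerve): Nation B prefers Straight (6 > 1) — not an equilibrium.
(Swerve, Straight): Nation A gets 7 ≥ 7 from Straight, and Nation B gets 6 ≥ 1 from Swerve — Nash equilibrium.
(Straight, Swerve): Nation A prefers Swerve (6 > -2) — not an equilibrium.
(Straight, Straight): Nation B prefers Swerve (5 > 3) — not an equilibrium.

(Swerve, Straight)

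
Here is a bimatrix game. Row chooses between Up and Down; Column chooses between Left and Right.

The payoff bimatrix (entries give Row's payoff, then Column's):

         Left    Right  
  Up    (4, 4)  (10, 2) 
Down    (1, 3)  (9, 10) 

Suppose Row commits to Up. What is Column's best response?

Against Up, Column earns 4 from Left and 2 from Right.
So Left is the best response.

Left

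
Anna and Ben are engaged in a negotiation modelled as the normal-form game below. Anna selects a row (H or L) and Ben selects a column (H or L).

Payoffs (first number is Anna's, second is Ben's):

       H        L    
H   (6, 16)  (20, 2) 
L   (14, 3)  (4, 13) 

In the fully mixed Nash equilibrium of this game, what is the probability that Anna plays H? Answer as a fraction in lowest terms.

5/12

Let r be the probability that Anna plays H. In a completely mixed equilibrium, Ben must be indifferent between H and L.
Ben's expected payoff from H is 16r + 3(1−r); from L it is 2r + 13(1−r).
Setting these equal: 13r + 3 = −11r + 13, so r = 5/12.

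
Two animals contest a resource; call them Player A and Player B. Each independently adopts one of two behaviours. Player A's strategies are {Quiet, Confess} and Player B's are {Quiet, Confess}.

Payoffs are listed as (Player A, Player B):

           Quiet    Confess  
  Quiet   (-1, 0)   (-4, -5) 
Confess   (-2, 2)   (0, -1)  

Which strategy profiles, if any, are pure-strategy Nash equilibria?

(Quiet, Quiet)

(Quiet, Quiet): Player A gets -1 ≥ -2 from Confess, and Player B gets 0 ≥ -5 from Confess — Nash equilibrium.
(Quiet, Confess): Player A prefers Confess (0 > -4); Player B prefers Quiet (0 > -5) — not an equilibrium.
(Confess, Quiet): Player A prefers Quiet (-1 > -2) — not an equilibrium.
(Confess, Confess): Player B prefers Quiet (2 > -1) — not an equilibrium.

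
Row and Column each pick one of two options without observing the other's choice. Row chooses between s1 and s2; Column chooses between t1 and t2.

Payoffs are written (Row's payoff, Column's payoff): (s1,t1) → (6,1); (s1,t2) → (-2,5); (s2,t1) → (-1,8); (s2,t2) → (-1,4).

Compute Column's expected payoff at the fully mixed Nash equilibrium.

9/2

First find p, the probability Row plays s1, from Column's indifference between t1 and t2: p + 8(1−p) = 5p + 4(1−p), giving p = 1/2.
Since Column is indifferent in equilibrium, Column's expected payoff equals the payoff from either column against (1/2, 1/2). Using t1: (1/2) + 8(1/2) = 9/2.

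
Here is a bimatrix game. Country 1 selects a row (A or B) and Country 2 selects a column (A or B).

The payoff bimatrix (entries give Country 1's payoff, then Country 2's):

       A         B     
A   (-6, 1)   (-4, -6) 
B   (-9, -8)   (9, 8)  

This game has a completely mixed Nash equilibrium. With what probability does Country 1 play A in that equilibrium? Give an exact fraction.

Let r be the probability that Country 1 plays A. In a completely mixed equilibrium, Country 2 must be indifferent between A and B.
Country 2's expected payoff from A is r − 8(1−r); from B it is −6r + 8(1−r).
Setting these equal: 9r − 8 = −14r + 8, so r = 16/23.

16/23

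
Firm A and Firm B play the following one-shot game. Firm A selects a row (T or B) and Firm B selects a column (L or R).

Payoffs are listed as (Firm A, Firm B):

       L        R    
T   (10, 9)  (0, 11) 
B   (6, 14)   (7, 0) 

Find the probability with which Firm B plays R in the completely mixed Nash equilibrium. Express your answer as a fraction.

4/11

Let q be the probability that Firm B plays L. In a completely mixed equilibrium, Firm A must be indifferent between T and B.
Firm A's expected payoff from T is 10q; from B it is 6q + 7(1−q).
Setting these equal: 10q = −q + 7, so q = 7/11.
Therefore Firm B plays R with probability 1 − 7/11 = 4/11.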